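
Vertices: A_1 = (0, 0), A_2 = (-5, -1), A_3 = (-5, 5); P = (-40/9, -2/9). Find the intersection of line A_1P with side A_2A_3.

(-5, -1/4)

Barycentric coordinates of P with respect to A_1A_2A_3: (1/9, 7/9, 1/9).
On side A_2A_3 the A_1-coordinate is zero; dropping P's A_1-weight 1/9 and renormalizing the remaining 7/9 : 1/9 gives weights 7/8, 1/8 on A_2, A_3.
Q = (7/8)·(-5, -1) + (1/8)·(-5, 5) = (-5, -1/4).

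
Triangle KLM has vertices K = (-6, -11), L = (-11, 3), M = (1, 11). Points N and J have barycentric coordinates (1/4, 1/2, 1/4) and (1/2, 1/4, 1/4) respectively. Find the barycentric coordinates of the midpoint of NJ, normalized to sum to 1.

Since both coordinate triples sum to 1, the midpoint's barycentrics are the componentwise average.
(1/4+1/2)/2 = 3/8; similarly 3/8 and 1/4.

(3/8, 3/8, 1/4)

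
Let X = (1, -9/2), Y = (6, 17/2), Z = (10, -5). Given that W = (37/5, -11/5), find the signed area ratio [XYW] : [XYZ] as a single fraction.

3/5

[XYZ] = ½·(1·(17/2−(-5)) + 6·(-5−(-9/2)) + 10·(-9/2−(17/2))) = ½·(27/2 − 3 − 130) = -239/4.
[XYW] = ½·(1·(17/2−(-11/5)) + 6·(-11/5−(-9/2)) + (37/5)·(-9/2−(17/2))) = ½·(107/10 + 69/5 − 481/5) = -717/20, so the ratio is (-717/20)/(-239/4) = 3/5.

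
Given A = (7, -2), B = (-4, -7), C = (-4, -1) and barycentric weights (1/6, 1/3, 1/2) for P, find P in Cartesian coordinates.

(-13/6, -19/6)

P = (1/6)·A + (1/3)·B + (1/2)·C.
x-coordinate: (1/6)·7 + (1/3)·(-4) + (1/2)·(-4) = -13/6.
y-coordinate: (1/6)·(-2) + (1/3)·(-7) + (1/2)·(-1) = -19/6.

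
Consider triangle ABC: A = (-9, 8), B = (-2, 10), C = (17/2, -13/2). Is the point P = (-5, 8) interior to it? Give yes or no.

yes

Barycentric coordinates of P: (47/91, 116/273, 16/273).
The three coordinates are positive, positive, positive; a point is interior exactly when all three are positive.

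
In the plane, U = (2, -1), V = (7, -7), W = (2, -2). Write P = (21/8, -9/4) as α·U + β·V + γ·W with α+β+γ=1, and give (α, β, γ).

Signed area of the reference triangle: [UVW] = ½·(2·(-7−(-2)) + 7·(-2−(-1)) + 2·(-1−(-7))) = ½·(-10 − 7 + 12) = -5/2.
[PVW] = ½·((21/8)·(-7−(-2)) + 7·(-2−(-9/4)) + 2·(-9/4−(-7))) = ½·(-105/8 + 7/4 + 19/2) = -15/16, so the U-coordinate is (-15/16)/(-5/2) = 3/8.
[UPW] = ½·(2·(-9/4−(-2)) + (21/8)·(-2−(-1)) + 2·(-1−(-9/4))) = ½·(-1/2 − 21/8 + 5/2) = -5/16, so the V-coordinate is 1/8.
[UVP] = ½·(2·(-7−(-9/4)) + 7·(-9/4−(-1)) + (21/8)·(-1−(-7))) = ½·(-19/2 − 35/4 + 63/4) = -5/4, so the W-coordinate is 1/2.
Check: 3/8 + 1/8 + 1/2 = 1.

(3/8, 1/8, 1/2)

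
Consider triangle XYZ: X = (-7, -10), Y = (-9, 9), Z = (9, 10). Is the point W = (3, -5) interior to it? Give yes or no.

no

Barycentric coordinates of W: (33/43, -15/43, 25/43).
The three coordinates are positive, negative, positive; a point is interior exactly when all three are positive.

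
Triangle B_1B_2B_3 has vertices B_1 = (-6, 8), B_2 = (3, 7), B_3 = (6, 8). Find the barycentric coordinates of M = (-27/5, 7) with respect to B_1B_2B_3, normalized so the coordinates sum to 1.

Signed area of the reference triangle: [B_1B_2B_3] = ½·((-6)·(7−8) + 3·(8−8) + 6·(8−7)) = ½·(6 + 0 + 6) = 6.
[MB_2B_3] = ½·((-27/5)·(7−8) + 3·(8−7) + 6·(7−7)) = ½·(27/5 + 3 + 0) = 21/5, so the B_1-coordinate is (21/5)/6 = 7/10.
[B_1MB_3] = ½·((-6)·(7−8) + (-27/5)·(8−8) + 6·(8−7)) = ½·(6 + 0 + 6) = 6, so the B_2-coordinate is 1.
[B_1B_2M] = ½·((-6)·(7−7) + 3·(7−8) + (-27/5)·(8−7)) = ½·(0 − 3 − 27/5) = -21/5, so the B_3-coordinate is -7/10.

(7/10, 1, -7/10)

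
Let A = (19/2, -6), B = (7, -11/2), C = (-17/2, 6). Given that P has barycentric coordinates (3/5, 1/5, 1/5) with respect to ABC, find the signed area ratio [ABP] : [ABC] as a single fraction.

The signed ratio [ABP]/[ABC] equals the barycentric coordinate of P at vertex C, which is 1/5.

1/5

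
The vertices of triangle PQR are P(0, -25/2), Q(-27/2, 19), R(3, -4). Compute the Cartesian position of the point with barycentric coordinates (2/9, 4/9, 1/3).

S = (2/9)·P + (4/9)·Q + (1/3)·R.
x-coordinate: (2/9)·0 + (4/9)·(-27/2) + (1/3)·3 = -5.
y-coordinate: (2/9)·(-25/2) + (4/9)·19 + (1/3)·(-4) = 13/3.

(-5, 13/3)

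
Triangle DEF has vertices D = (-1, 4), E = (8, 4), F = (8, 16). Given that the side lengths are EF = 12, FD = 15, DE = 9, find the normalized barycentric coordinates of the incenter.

The incenter has barycentric coordinates proportional to the opposite side lengths: (12 : 15 : 9).
Normalizing by 12+15+9 = 36 gives (1/3, 5/12, 1/4).

(1/3, 5/12, 1/4)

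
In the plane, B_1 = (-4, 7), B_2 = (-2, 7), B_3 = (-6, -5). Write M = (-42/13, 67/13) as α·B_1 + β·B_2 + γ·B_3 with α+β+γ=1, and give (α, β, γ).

Signed area of the reference triangle: [B_1B_2B_3] = ½·((-4)·(7−(-5)) + (-2)·(-5−7) + (-6)·(7−7)) = ½·(-48 + 24 + 0) = -12.
[MB_2B_3] = ½·((-42/13)·(7−(-5)) + (-2)·(-5−(67/13)) + (-6)·(67/13−7)) = ½·(-504/13 + 264/13 + 144/13) = -48/13, so the B_1-coordinate is (-48/13)/(-12) = 4/13.
[B_1MB_3] = ½·((-4)·(67/13−(-5)) + (-42/13)·(-5−7) + (-6)·(7−(67/13))) = ½·(-528/13 + 504/13 − 144/13) = -84/13, so the B_2-coordinate is 7/13.
[B_1B_2M] = ½·((-4)·(7−(67/13)) + (-2)·(67/13−7) + (-42/13)·(7−7)) = ½·(-96/13 + 48/13 + 0) = -24/13, so the B_3-coordinate is 2/13.
Check: 4/13 + 7/13 + 2/13 = 1.

(4/13, 7/13, 2/13)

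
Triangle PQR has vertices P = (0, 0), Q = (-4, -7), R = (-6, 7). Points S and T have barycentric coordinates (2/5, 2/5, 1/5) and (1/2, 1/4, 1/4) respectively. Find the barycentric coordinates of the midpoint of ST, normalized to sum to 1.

Since both coordinate triples sum to 1, the midpoint's barycentrics are the componentwise average.
(2/5+1/2)/2 = 9/20; similarly 13/40 and 9/40.

(9/20, 13/40, 9/40)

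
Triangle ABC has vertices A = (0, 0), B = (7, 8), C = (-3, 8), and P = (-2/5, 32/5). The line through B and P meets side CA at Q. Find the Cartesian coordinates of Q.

Barycentric coordinates of P with respect to ABC: (1/5, 1/5, 3/5).
On side CA the B-coordinate is zero; dropping P's B-weight 1/5 and renormalizing the remaining 3/5 : 1/5 gives weights 3/4, 1/4 on C, A.
Q = (3/4)·(-3, 8) + (1/4)·(0, 0) = (-9/4, 6).

(-9/4, 6)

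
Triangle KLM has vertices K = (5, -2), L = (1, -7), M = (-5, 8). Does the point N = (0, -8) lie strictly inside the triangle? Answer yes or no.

no

Barycentric coordinates of N: (-7/30, 11/9, 1/90).
The three coordinates are negative, positive, positive; a point is interior exactly when all three are positive.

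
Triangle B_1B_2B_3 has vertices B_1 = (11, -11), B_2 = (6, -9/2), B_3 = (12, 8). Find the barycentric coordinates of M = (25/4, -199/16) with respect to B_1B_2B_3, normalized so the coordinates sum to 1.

Signed area of the reference triangle: [B_1B_2B_3] = ½·(11·(-9/2−8) + 6·(8−(-11)) + 12·(-11−(-9/2))) = ½·(-275/2 + 114 − 78) = -203/4.
[MB_2B_3] = ½·((25/4)·(-9/2−8) + 6·(8−(-199/16)) + 12·(-199/16−(-9/2))) = ½·(-625/8 + 981/8 − 381/4) = -203/8, so the B_1-coordinate is (-203/8)/(-203/4) = 1/2.
[B_1MB_3] = ½·(11·(-199/16−8) + (25/4)·(8−(-11)) + 12·(-11−(-199/16))) = ½·(-3597/16 + 475/4 + 69/4) = -1421/32, so the B_2-coordinate is 7/8.
[B_1B_2M] = ½·(11·(-9/2−(-199/16)) + 6·(-199/16−(-11)) + (25/4)·(-11−(-9/2))) = ½·(1397/16 − 69/8 − 325/8) = 609/32, so the B_3-coordinate is -3/8.

(1/2, 7/8, -3/8)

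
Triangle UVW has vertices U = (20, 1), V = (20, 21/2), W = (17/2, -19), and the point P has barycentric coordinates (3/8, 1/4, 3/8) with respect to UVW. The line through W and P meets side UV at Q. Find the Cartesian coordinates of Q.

Line WP meets UV where the W-coordinate vanishes; zeroing P's W-weight and renormalizing leaves U, V-weights 3/8 : 1/4 → (3/5, 2/5).
So Q = (3/5)·U + (2/5)·V = (20, 24/5).

(20, 24/5)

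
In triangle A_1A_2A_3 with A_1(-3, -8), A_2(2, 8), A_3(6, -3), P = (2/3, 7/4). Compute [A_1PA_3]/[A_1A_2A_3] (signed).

[A_1A_2A_3] = ½·((-3)·(8−(-3)) + 2·(-3−(-8)) + 6·(-8−8)) = ½·(-33 + 10 − 96) = -119/2.
[A_1PA_3] = ½·((-3)·(7/4−(-3)) + (2/3)·(-3−(-8)) + 6·(-8−(7/4))) = ½·(-57/4 + 10/3 − 117/2) = -833/24, so the ratio is (-833/24)/(-119/2) = 7/12.

7/12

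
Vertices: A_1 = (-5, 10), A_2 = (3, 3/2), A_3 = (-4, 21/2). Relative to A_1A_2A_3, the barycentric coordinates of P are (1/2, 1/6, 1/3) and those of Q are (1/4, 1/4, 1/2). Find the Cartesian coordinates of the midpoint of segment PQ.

(-35/12, 135/16)

Barycentric coordinates of the midpoint are the average: (3/8, 5/24, 5/12).
Converting: (3/8)·A_1 + (5/24)·A_2 + (5/12)·A_3 = (-35/12, 135/16).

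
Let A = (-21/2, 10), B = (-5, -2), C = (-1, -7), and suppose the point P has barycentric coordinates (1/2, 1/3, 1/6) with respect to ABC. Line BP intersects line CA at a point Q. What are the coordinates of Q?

(-65/8, 23/4)

Line BP meets CA where the B-coordinate vanishes; zeroing P's B-weight and renormalizing leaves C, A-weights 1/6 : 1/2 → (1/4, 3/4).
So Q = (1/4)·C + (3/4)·A = (-65/8, 23/4).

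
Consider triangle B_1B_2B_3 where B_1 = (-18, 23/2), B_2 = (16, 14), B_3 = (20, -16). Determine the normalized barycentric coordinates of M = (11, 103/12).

Signed area of the reference triangle: [B_1B_2B_3] = ½·((-18)·(14−(-16)) + 16·(-16−(23/2)) + 20·(23/2−14)) = ½·(-540 − 440 − 50) = -515.
[MB_2B_3] = ½·(11·(14−(-16)) + 16·(-16−(103/12)) + 20·(103/12−14)) = ½·(330 − 1180/3 − 325/3) = -515/6, so the B_1-coordinate is (-515/6)/(-515) = 1/6.
[B_1MB_3] = ½·((-18)·(103/12−(-16)) + 11·(-16−(23/2)) + 20·(23/2−(103/12))) = ½·(-885/2 − 605/2 + 175/3) = -1030/3, so the B_2-coordinate is 2/3.
[B_1B_2M] = ½·((-18)·(14−(103/12)) + 16·(103/12−(23/2)) + 11·(23/2−14)) = ½·(-195/2 − 140/3 − 55/2) = -515/6, so the B_3-coordinate is 1/6.

(1/6, 2/3, 1/6)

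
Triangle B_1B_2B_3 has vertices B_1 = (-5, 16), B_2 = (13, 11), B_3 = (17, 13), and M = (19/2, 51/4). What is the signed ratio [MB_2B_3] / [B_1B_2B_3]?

1/4

[B_1B_2B_3] = ½·((-5)·(11−13) + 13·(13−16) + 17·(16−11)) = ½·(10 − 39 + 85) = 28.
[MB_2B_3] = ½·((19/2)·(11−13) + 13·(13−(51/4)) + 17·(51/4−11)) = ½·(-19 + 13/4 + 119/4) = 7, so the ratio is 7/28 = 1/4.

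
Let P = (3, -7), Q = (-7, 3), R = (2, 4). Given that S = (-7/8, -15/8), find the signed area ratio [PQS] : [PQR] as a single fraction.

1/8

[PQR] = ½·(3·(3−4) + (-7)·(4−(-7)) + 2·(-7−3)) = ½·(-3 − 77 − 20) = -50.
[PQS] = ½·(3·(3−(-15/8)) + (-7)·(-15/8−(-7)) + (-7/8)·(-7−3)) = ½·(117/8 − 287/8 + 35/4) = -25/4, so the ratio is (-25/4)/(-50) = 1/8.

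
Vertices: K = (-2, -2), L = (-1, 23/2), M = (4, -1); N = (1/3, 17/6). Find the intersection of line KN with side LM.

Barycentric coordinates of N with respect to KLM: (1/3, 1/3, 1/3).
On side LM the K-coordinate is zero; dropping N's K-weight 1/3 and renormalizing the remaining 1/3 : 1/3 gives weights 1/2, 1/2 on L, M.
J = (1/2)·(-1, 23/2) + (1/2)·(4, -1) = (3/2, 21/4).

(3/2, 21/4)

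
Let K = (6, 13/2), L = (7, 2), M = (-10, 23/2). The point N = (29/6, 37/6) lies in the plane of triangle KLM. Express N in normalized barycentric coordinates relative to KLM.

(3/4, 1/6, 1/12)

Signed area of the reference triangle: [KLM] = ½·(6·(2−(23/2)) + 7·(23/2−(13/2)) + (-10)·(13/2−2)) = ½·(-57 + 35 − 45) = -67/2.
[NLM] = ½·((29/6)·(2−(23/2)) + 7·(23/2−(37/6)) + (-10)·(37/6−2)) = ½·(-551/12 + 112/3 − 125/3) = -201/8, so the K-coordinate is (-201/8)/(-67/2) = 3/4.
[KNM] = ½·(6·(37/6−(23/2)) + (29/6)·(23/2−(13/2)) + (-10)·(13/2−(37/6))) = ½·(-32 + 145/6 − 10/3) = -67/12, so the L-coordinate is 1/6.
[KLN] = ½·(6·(2−(37/6)) + 7·(37/6−(13/2)) + (29/6)·(13/2−2)) = ½·(-25 − 7/3 + 87/4) = -67/24, so the M-coordinate is 1/12.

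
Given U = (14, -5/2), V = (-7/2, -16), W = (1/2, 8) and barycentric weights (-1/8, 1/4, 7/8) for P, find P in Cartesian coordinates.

(-35/16, 53/16)

P = (-1/8)·U + (1/4)·V + (7/8)·W.
x-coordinate: (-1/8)·14 + (1/4)·(-7/2) + (7/8)·(1/2) = -35/16.
y-coordinate: (-1/8)·(-5/2) + (1/4)·(-16) + (7/8)·8 = 53/16.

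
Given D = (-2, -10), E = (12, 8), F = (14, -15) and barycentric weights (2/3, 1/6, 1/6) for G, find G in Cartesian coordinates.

(3, -47/6)

G = (2/3)·D + (1/6)·E + (1/6)·F.
x-coordinate: (2/3)·(-2) + (1/6)·12 + (1/6)·14 = 3.
y-coordinate: (2/3)·(-10) + (1/6)·8 + (1/6)·(-15) = -47/6.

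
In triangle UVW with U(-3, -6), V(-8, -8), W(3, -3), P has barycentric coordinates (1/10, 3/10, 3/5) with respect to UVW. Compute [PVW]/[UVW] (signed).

1/10

The signed ratio [PVW]/[UVW] equals the barycentric coordinate of P at vertex U, which is 1/10.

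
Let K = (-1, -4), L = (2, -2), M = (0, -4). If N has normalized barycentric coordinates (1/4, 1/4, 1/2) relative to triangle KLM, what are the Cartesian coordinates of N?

N = (1/4)·K + (1/4)·L + (1/2)·M.
x-coordinate: (1/4)·(-1) + (1/4)·2 + (1/2)·0 = 1/4.
y-coordinate: (1/4)·(-4) + (1/4)·(-2) + (1/2)·(-4) = -7/2.

(1/4, -7/2)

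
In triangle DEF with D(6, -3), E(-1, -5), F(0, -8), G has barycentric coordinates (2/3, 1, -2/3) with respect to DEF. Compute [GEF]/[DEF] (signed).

The signed ratio [GEF]/[DEF] equals the barycentric coordinate of G at vertex D, which is 2/3.

2/3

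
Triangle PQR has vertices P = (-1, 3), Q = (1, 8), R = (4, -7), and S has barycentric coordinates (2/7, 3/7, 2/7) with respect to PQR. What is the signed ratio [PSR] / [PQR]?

3/7

The signed ratio [PSR]/[PQR] equals the barycentric coordinate of S at vertex Q, which is 3/7.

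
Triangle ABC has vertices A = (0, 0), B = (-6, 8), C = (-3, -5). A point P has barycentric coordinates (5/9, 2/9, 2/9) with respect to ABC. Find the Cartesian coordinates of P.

(-2, 2/3)

P = (5/9)·A + (2/9)·B + (2/9)·C.
x-coordinate: (5/9)·0 + (2/9)·(-6) + (2/9)·(-3) = -2.
y-coordinate: (5/9)·0 + (2/9)·8 + (2/9)·(-5) = 2/3.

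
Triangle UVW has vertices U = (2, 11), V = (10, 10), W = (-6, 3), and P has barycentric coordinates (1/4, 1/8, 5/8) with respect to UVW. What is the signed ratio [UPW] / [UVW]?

The signed ratio [UPW]/[UVW] equals the barycentric coordinate of P at vertex V, which is 1/8.

1/8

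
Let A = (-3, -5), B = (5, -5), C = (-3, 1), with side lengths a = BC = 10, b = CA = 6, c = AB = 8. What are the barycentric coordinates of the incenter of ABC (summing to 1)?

The incenter has barycentric coordinates proportional to the opposite side lengths: (10 : 6 : 8).
Normalizing by 10+6+8 = 24 gives (5/12, 1/4, 1/3).

(5/12, 1/4, 1/3)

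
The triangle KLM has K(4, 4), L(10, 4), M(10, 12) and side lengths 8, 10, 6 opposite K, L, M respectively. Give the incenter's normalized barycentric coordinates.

(1/3, 5/12, 1/4)

The incenter has barycentric coordinates proportional to the opposite side lengths: (8 : 10 : 6).
Normalizing by 8+10+6 = 24 gives (1/3, 5/12, 1/4).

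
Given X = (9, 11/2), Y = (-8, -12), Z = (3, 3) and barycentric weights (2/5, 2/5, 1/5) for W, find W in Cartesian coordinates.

W = (2/5)·X + (2/5)·Y + (1/5)·Z.
x-coordinate: (2/5)·9 + (2/5)·(-8) + (1/5)·3 = 1.
y-coordinate: (2/5)·(11/2) + (2/5)·(-12) + (1/5)·3 = -2.

(1, -2)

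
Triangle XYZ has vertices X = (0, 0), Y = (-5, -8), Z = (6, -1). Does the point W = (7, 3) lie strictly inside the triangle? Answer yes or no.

no

Barycentric coordinates of W: (37/53, -25/53, 41/53).
The three coordinates are positive, negative, positive; a point is interior exactly when all three are positive.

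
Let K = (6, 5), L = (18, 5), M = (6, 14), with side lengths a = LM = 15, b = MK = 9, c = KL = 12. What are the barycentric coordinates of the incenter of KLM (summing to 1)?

(5/12, 1/4, 1/3)

The incenter has barycentric coordinates proportional to the opposite side lengths: (15 : 9 : 12).
Normalizing by 15+9+12 = 36 gives (5/12, 1/4, 1/3).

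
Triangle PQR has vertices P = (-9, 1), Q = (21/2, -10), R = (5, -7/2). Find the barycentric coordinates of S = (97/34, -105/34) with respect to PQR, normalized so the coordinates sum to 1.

(3/17, 1/17, 13/17)

Signed area of the reference triangle: [PQR] = ½·((-9)·(-10−(-7/2)) + (21/2)·(-7/2−1) + 5·(1−(-10))) = ½·(117/2 − 189/4 + 55) = 265/8.
[SQR] = ½·((97/34)·(-10−(-7/2)) + (21/2)·(-7/2−(-105/34)) + 5·(-105/34−(-10))) = ½·(-1261/68 − 147/34 + 1175/34) = 795/136, so the P-coordinate is (795/136)/(265/8) = 3/17.
[PSR] = ½·((-9)·(-105/34−(-7/2)) + (97/34)·(-7/2−1) + 5·(1−(-105/34))) = ½·(-63/17 − 873/68 + 695/34) = 265/136, so the Q-coordinate is 1/17.
[PQS] = ½·((-9)·(-10−(-105/34)) + (21/2)·(-105/34−1) + (97/34)·(1−(-10))) = ½·(2115/34 − 2919/68 + 1067/34) = 3445/136, so the R-coordinate is 13/17.
Check: 3/17 + 1/17 + 13/17 = 1.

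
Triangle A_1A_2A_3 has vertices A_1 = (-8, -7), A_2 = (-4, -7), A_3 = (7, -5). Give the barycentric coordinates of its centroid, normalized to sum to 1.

The centroid is the average of the vertices, so each weight is 1/3.

(1/3, 1/3, 1/3)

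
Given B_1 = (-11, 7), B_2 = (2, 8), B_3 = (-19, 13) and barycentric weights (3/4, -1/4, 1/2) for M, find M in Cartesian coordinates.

M = (3/4)·B_1 + (-1/4)·B_2 + (1/2)·B_3.
x-coordinate: (3/4)·(-11) + (-1/4)·2 + (1/2)·(-19) = -73/4.
y-coordinate: (3/4)·7 + (-1/4)·8 + (1/2)·13 = 39/4.

(-73/4, 39/4)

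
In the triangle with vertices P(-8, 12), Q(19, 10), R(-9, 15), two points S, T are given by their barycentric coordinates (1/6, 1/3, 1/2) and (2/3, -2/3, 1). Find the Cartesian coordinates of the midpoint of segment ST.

Barycentric coordinates of the midpoint are the average: (5/12, -1/6, 3/4).
Converting: (5/12)·P + (-1/6)·Q + (3/4)·R = (-53/4, 175/12).

(-53/4, 175/12)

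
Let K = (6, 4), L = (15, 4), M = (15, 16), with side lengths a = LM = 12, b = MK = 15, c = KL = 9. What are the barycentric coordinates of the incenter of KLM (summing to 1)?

(1/3, 5/12, 1/4)

The incenter has barycentric coordinates proportional to the opposite side lengths: (12 : 15 : 9).
Normalizing by 12+15+9 = 36 gives (1/3, 5/12, 1/4).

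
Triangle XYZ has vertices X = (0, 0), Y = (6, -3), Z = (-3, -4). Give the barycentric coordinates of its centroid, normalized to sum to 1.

(1/3, 1/3, 1/3)

The centroid is the average of the vertices, so each weight is 1/3.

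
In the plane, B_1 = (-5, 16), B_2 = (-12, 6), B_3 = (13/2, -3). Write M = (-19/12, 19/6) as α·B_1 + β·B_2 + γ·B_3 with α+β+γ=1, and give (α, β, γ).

(1/6, 1/3, 1/2)

Signed area of the reference triangle: [B_1B_2B_3] = ½·((-5)·(6−(-3)) + (-12)·(-3−16) + (13/2)·(16−6)) = ½·(-45 + 228 + 65) = 124.
[MB_2B_3] = ½·((-19/12)·(6−(-3)) + (-12)·(-3−(19/6)) + (13/2)·(19/6−6)) = ½·(-57/4 + 74 − 221/12) = 62/3, so the B_1-coordinate is (62/3)/124 = 1/6.
[B_1MB_3] = ½·((-5)·(19/6−(-3)) + (-19/12)·(-3−16) + (13/2)·(16−(19/6))) = ½·(-185/6 + 361/12 + 1001/12) = 124/3, so the B_2-coordinate is 1/3.
[B_1B_2M] = ½·((-5)·(6−(19/6)) + (-12)·(19/6−16) + (-19/12)·(16−6)) = ½·(-85/6 + 154 − 95/6) = 62, so the B_3-coordinate is 1/2.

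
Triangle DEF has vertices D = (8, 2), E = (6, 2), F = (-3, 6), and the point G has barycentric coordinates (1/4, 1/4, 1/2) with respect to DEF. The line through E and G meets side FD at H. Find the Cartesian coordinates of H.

Line EG meets FD where the E-coordinate vanishes; zeroing G's E-weight and renormalizing leaves F, D-weights 1/2 : 1/4 → (2/3, 1/3).
So H = (2/3)·F + (1/3)·D = (2/3, 14/3).

(2/3, 14/3)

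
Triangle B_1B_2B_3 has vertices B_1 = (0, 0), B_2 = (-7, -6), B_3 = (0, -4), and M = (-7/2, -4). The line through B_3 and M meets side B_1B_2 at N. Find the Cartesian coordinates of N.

(-14/3, -4)

Barycentric coordinates of M with respect to B_1B_2B_3: (1/4, 1/2, 1/4).
On side B_1B_2 the B_3-coordinate is zero; dropping M's B_3-weight 1/4 and renormalizing the remaining 1/4 : 1/2 gives weights 1/3, 2/3 on B_1, B_2.
N = (1/3)·(0, 0) + (2/3)·(-7, -6) = (-14/3, -4).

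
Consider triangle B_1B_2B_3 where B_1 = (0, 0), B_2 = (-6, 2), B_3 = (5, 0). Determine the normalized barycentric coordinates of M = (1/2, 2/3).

(1/6, 1/3, 1/2)

Signed area of the reference triangle: [B_1B_2B_3] = ½·(0·(2−0) + (-6)·(0−0) + 5·(0−2)) = ½·(0 + 0 − 10) = -5.
[MB_2B_3] = ½·((1/2)·(2−0) + (-6)·(0−(2/3)) + 5·(2/3−2)) = ½·(1 + 4 − 20/3) = -5/6, so the B_1-coordinate is (-5/6)/(-5) = 1/6.
[B_1MB_3] = ½·(0·(2/3−0) + (1/2)·(0−0) + 5·(0−(2/3))) = ½·(0 + 0 − 10/3) = -5/3, so the B_2-coordinate is 1/3.
[B_1B_2M] = ½·(0·(2−(2/3)) + (-6)·(2/3−0) + (1/2)·(0−2)) = ½·(0 − 4 − 1) = -5/2, so the B_3-coordinate is 1/2.
Check: 1/6 + 1/3 + 1/2 = 1.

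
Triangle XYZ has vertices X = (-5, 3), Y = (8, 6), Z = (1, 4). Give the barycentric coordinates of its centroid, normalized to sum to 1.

The centroid is the average of the vertices, so each weight is 1/3.

(1/3, 1/3, 1/3)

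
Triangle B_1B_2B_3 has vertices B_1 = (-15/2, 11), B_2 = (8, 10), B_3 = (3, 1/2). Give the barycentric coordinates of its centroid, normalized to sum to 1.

(1/3, 1/3, 1/3)

The centroid is the average of the vertices, so each weight is 1/3.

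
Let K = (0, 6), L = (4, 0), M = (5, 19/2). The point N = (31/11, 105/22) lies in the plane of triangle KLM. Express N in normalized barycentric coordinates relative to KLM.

Signed area of the reference triangle: [KLM] = ½·(0·(0−(19/2)) + 4·(19/2−6) + 5·(6−0)) = ½·(0 + 14 + 30) = 22.
[NLM] = ½·((31/11)·(0−(19/2)) + 4·(19/2−(105/22)) + 5·(105/22−0)) = ½·(-589/22 + 208/11 + 525/22) = 8, so the K-coordinate is 8/22 = 4/11.
[KNM] = ½·(0·(105/22−(19/2)) + (31/11)·(19/2−6) + 5·(6−(105/22))) = ½·(0 + 217/22 + 135/22) = 8, so the L-coordinate is 4/11.
[KLN] = ½·(0·(0−(105/22)) + 4·(105/22−6) + (31/11)·(6−0)) = ½·(0 − 54/11 + 186/11) = 6, so the M-coordinate is 3/11.

(4/11, 4/11, 3/11)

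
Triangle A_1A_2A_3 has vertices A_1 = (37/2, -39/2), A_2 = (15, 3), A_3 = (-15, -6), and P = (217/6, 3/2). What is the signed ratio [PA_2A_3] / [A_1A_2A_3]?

[A_1A_2A_3] = ½·((37/2)·(3−(-6)) + 15·(-6−(-39/2)) + (-15)·(-39/2−3)) = ½·(333/2 + 405/2 + 675/2) = 1413/4.
[PA_2A_3] = ½·((217/6)·(3−(-6)) + 15·(-6−(3/2)) + (-15)·(3/2−3)) = ½·(651/2 − 225/2 + 45/2) = 471/4, so the ratio is (471/4)/(1413/4) = 1/3.

1/3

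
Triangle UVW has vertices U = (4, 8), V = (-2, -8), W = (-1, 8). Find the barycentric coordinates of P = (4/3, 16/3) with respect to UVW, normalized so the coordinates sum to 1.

Signed area of the reference triangle: [UVW] = ½·(4·(-8−8) + (-2)·(8−8) + (-1)·(8−(-8))) = ½·(-64 + 0 − 16) = -40.
[PVW] = ½·((4/3)·(-8−8) + (-2)·(8−(16/3)) + (-1)·(16/3−(-8))) = ½·(-64/3 − 16/3 − 40/3) = -20, so the U-coordinate is (-20)/(-40) = 1/2.
[UPW] = ½·(4·(16/3−8) + (4/3)·(8−8) + (-1)·(8−(16/3))) = ½·(-32/3 + 0 − 8/3) = -20/3, so the V-coordinate is 1/6.
[UVP] = ½·(4·(-8−(16/3)) + (-2)·(16/3−8) + (4/3)·(8−(-8))) = ½·(-160/3 + 16/3 + 64/3) = -40/3, so the W-coordinate is 1/3.
Check: 1/2 + 1/6 + 1/3 = 1.

(1/2, 1/6, 1/3)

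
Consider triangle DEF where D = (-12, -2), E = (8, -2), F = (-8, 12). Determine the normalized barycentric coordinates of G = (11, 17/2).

(-3/4, 1, 3/4)

Signed area of the reference triangle: [DEF] = ½·((-12)·(-2−12) + 8·(12−(-2)) + (-8)·(-2−(-2))) = ½·(168 + 112 + 0) = 140.
[GEF] = ½·(11·(-2−12) + 8·(12−(17/2)) + (-8)·(17/2−(-2))) = ½·(-154 + 28 − 84) = -105, so the D-coordinate is (-105)/140 = -3/4.
[DGF] = ½·((-12)·(17/2−12) + 11·(12−(-2)) + (-8)·(-2−(17/2))) = ½·(42 + 154 + 84) = 140, so the E-coordinate is 1.
[DEG] = ½·((-12)·(-2−(17/2)) + 8·(17/2−(-2)) + 11·(-2−(-2))) = ½·(126 + 84 + 0) = 105, so the F-coordinate is 3/4.
Check: -3/4 + 1 + 3/4 = 1.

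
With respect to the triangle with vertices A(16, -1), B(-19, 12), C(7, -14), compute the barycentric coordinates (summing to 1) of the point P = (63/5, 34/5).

(6/5, 1/5, -2/5)

Signed area of the reference triangle: [ABC] = ½·(16·(12−(-14)) + (-19)·(-14−(-1)) + 7·(-1−12)) = ½·(416 + 247 − 91) = 286.
[PBC] = ½·((63/5)·(12−(-14)) + (-19)·(-14−(34/5)) + 7·(34/5−12)) = ½·(1638/5 + 1976/5 − 182/5) = 1716/5, so the A-coordinate is (1716/5)/286 = 6/5.
[APC] = ½·(16·(34/5−(-14)) + (63/5)·(-14−(-1)) + 7·(-1−(34/5))) = ½·(1664/5 − 819/5 − 273/5) = 286/5, so the B-coordinate is 1/5.
[ABP] = ½·(16·(12−(34/5)) + (-19)·(34/5−(-1)) + (63/5)·(-1−12)) = ½·(416/5 − 741/5 − 819/5) = -572/5, so the C-coordinate is -2/5.
Check: 6/5 + 1/5 − 2/5 = 1.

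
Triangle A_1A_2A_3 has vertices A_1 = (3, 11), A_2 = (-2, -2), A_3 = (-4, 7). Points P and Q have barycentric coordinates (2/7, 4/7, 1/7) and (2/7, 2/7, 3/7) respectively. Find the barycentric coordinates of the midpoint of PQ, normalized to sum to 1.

Since both coordinate triples sum to 1, the midpoint's barycentrics are the componentwise average.
(2/7+2/7)/2 = 2/7; similarly 3/7 and 2/7.

(2/7, 3/7, 2/7)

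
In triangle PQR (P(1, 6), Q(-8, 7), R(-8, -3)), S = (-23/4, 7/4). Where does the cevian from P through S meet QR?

(-8, 1/3)

Barycentric coordinates of S with respect to PQR: (1/4, 1/4, 1/2).
On side QR the P-coordinate is zero; dropping S's P-weight 1/4 and renormalizing the remaining 1/4 : 1/2 gives weights 1/3, 2/3 on Q, R.
T = (1/3)·(-8, 7) + (2/3)·(-8, -3) = (-8, 1/3).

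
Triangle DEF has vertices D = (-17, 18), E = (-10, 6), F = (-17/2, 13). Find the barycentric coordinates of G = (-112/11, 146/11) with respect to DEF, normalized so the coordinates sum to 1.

(2/11, 1/11, 8/11)

Signed area of the reference triangle: [DEF] = ½·((-17)·(6−13) + (-10)·(13−18) + (-17/2)·(18−6)) = ½·(119 + 50 − 102) = 67/2.
[GEF] = ½·((-112/11)·(6−13) + (-10)·(13−(146/11)) + (-17/2)·(146/11−6)) = ½·(784/11 + 30/11 − 680/11) = 67/11, so the D-coordinate is (67/11)/(67/2) = 2/11.
[DGF] = ½·((-17)·(146/11−13) + (-112/11)·(13−18) + (-17/2)·(18−(146/11))) = ½·(-51/11 + 560/11 − 442/11) = 67/22, so the E-coordinate is 1/11.
[DEG] = ½·((-17)·(6−(146/11)) + (-10)·(146/11−18) + (-112/11)·(18−6)) = ½·(1360/11 + 520/11 − 1344/11) = 268/11, so the F-coordinate is 8/11.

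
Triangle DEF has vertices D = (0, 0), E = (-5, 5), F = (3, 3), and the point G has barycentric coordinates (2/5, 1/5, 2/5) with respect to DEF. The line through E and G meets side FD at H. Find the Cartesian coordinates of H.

(3/2, 3/2)

Line EG meets FD where the E-coordinate vanishes; zeroing G's E-weight and renormalizing leaves F, D-weights 2/5 : 2/5 → (1/2, 1/2).
So H = (1/2)·F + (1/2)·D = (3/2, 3/2).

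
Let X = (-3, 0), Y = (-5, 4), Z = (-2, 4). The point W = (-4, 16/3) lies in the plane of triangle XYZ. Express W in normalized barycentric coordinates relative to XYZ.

(-1/3, 7/9, 5/9)

Signed area of the reference triangle: [XYZ] = ½·((-3)·(4−4) + (-5)·(4−0) + (-2)·(0−4)) = ½·(0 − 20 + 8) = -6.
[WYZ] = ½·((-4)·(4−4) + (-5)·(4−(16/3)) + (-2)·(16/3−4)) = ½·(0 + 20/3 − 8/3) = 2, so the X-coordinate is 2/(-6) = -1/3.
[XWZ] = ½·((-3)·(16/3−4) + (-4)·(4−0) + (-2)·(0−(16/3))) = ½·(-4 − 16 + 32/3) = -14/3, so the Y-coordinate is 7/9.
[XYW] = ½·((-3)·(4−(16/3)) + (-5)·(16/3−0) + (-4)·(0−4)) = ½·(4 − 80/3 + 16) = -10/3, so the Z-coordinate is 5/9.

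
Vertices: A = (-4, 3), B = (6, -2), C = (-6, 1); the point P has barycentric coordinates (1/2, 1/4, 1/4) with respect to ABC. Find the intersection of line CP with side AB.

Line CP meets AB where the C-coordinate vanishes; zeroing P's C-weight and renormalizing leaves A, B-weights 1/2 : 1/4 → (2/3, 1/3).
So Q = (2/3)·A + (1/3)·B = (-2/3, 4/3).

(-2/3, 4/3)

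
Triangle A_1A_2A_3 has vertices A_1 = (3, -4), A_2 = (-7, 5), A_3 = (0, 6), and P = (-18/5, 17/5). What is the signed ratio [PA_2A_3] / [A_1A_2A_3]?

[A_1A_2A_3] = ½·(3·(5−6) + (-7)·(6−(-4)) + 0·(-4−5)) = ½·(-3 − 70 + 0) = -73/2.
[PA_2A_3] = ½·((-18/5)·(5−6) + (-7)·(6−(17/5)) + 0·(17/5−5)) = ½·(18/5 − 91/5 + 0) = -73/10, so the ratio is (-73/10)/(-73/2) = 1/5.

1/5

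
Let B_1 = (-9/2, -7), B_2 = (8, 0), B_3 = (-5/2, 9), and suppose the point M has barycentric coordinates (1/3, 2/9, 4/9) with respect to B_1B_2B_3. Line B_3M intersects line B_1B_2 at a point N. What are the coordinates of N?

(1/2, -21/5)

Line B_3M meets B_1B_2 where the B_3-coordinate vanishes; zeroing M's B_3-weight and renormalizing leaves B_1, B_2-weights 1/3 : 2/9 → (3/5, 2/5).
So N = (3/5)·B_1 + (2/5)·B_2 = (1/2, -21/5).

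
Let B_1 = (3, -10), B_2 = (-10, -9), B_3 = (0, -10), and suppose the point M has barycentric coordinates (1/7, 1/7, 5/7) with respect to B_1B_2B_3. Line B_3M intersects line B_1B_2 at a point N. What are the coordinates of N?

Line B_3M meets B_1B_2 where the B_3-coordinate vanishes; zeroing M's B_3-weight and renormalizing leaves B_1, B_2-weights 1/7 : 1/7 → (1/2, 1/2).
So N = (1/2)·B_1 + (1/2)·B_2 = (-7/2, -19/2).

(-7/2, -19/2)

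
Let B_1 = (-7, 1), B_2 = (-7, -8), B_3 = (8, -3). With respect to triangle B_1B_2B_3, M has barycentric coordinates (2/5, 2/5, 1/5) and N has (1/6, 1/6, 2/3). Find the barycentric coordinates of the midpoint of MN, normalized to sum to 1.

(17/60, 17/60, 13/30)

Since both coordinate triples sum to 1, the midpoint's barycentrics are the componentwise average.
(2/5+1/6)/2 = 17/60; similarly 17/60 and 13/30.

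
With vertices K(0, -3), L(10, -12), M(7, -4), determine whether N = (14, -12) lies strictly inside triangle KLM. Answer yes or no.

Barycentric coordinates of N: (-32/53, 49/53, 36/53).
The three coordinates are negative, positive, positive; a point is interior exactly when all three are positive.

no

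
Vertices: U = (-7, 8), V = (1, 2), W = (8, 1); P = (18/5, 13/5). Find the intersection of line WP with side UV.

Barycentric coordinates of P with respect to UVW: (1/5, 1/5, 3/5).
On side UV the W-coordinate is zero; dropping P's W-weight 3/5 and renormalizing the remaining 1/5 : 1/5 gives weights 1/2, 1/2 on U, V.
Q = (1/2)·(-7, 8) + (1/2)·(1, 2) = (-3, 5).

(-3, 5)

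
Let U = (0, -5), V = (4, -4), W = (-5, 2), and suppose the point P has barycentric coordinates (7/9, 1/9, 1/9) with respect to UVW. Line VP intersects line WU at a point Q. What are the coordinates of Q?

Line VP meets WU where the V-coordinate vanishes; zeroing P's V-weight and renormalizing leaves W, U-weights 1/9 : 7/9 → (1/8, 7/8).
So Q = (1/8)·W + (7/8)·U = (-5/8, -33/8).

(-5/8, -33/8)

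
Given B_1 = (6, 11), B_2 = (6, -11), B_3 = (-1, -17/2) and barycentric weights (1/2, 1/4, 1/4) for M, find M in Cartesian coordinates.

(17/4, 5/8)

M = (1/2)·B_1 + (1/4)·B_2 + (1/4)·B_3.
x-coordinate: (1/2)·6 + (1/4)·6 + (1/4)·(-1) = 17/4.
y-coordinate: (1/2)·11 + (1/4)·(-11) + (1/4)·(-17/2) = 5/8.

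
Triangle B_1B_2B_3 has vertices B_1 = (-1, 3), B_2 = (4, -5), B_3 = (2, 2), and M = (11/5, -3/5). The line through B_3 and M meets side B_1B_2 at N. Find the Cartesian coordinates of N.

(7/3, -7/3)

Barycentric coordinates of M with respect to B_1B_2B_3: (1/5, 2/5, 2/5).
On side B_1B_2 the B_3-coordinate is zero; dropping M's B_3-weight 2/5 and renormalizing the remaining 1/5 : 2/5 gives weights 1/3, 2/3 on B_1, B_2.
N = (1/3)·(-1, 3) + (2/3)·(4, -5) = (7/3, -7/3).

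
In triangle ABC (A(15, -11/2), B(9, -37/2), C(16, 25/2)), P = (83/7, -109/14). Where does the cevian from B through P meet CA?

Barycentric coordinates of P with respect to ABC: (1/7, 4/7, 2/7).
On side CA the B-coordinate is zero; dropping P's B-weight 4/7 and renormalizing the remaining 2/7 : 1/7 gives weights 2/3, 1/3 on C, A.
Q = (2/3)·(16, 25/2) + (1/3)·(15, -11/2) = (47/3, 13/2).

(47/3, 13/2)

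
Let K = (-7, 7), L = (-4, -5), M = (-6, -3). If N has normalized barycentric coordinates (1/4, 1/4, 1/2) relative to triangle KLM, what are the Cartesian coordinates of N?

(-23/4, -1)

N = (1/4)·K + (1/4)·L + (1/2)·M.
x-coordinate: (1/4)·(-7) + (1/4)·(-4) + (1/2)·(-6) = -23/4.
y-coordinate: (1/4)·7 + (1/4)·(-5) + (1/2)·(-3) = -1.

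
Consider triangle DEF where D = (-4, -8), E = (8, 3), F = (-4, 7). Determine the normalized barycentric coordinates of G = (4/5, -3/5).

(2/5, 2/5, 1/5)

Signed area of the reference triangle: [DEF] = ½·((-4)·(3−7) + 8·(7−(-8)) + (-4)·(-8−3)) = ½·(16 + 120 + 44) = 90.
[GEF] = ½·((4/5)·(3−7) + 8·(7−(-3/5)) + (-4)·(-3/5−3)) = ½·(-16/5 + 304/5 + 72/5) = 36, so the D-coordinate is 36/90 = 2/5.
[DGF] = ½·((-4)·(-3/5−7) + (4/5)·(7−(-8)) + (-4)·(-8−(-3/5))) = ½·(152/5 + 12 + 148/5) = 36, so the E-coordinate is 2/5.
[DEG] = ½·((-4)·(3−(-3/5)) + 8·(-3/5−(-8)) + (4/5)·(-8−3)) = ½·(-72/5 + 296/5 − 44/5) = 18, so the F-coordinate is 1/5.
Check: 2/5 + 2/5 + 1/5 = 1.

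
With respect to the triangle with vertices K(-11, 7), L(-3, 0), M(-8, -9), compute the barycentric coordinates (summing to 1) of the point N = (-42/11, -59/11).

(-2/11, 8/11, 5/11)

Signed area of the reference triangle: [KLM] = ½·((-11)·(0−(-9)) + (-3)·(-9−7) + (-8)·(7−0)) = ½·(-99 + 48 − 56) = -107/2.
[NLM] = ½·((-42/11)·(0−(-9)) + (-3)·(-9−(-59/11)) + (-8)·(-59/11−0)) = ½·(-378/11 + 120/11 + 472/11) = 107/11, so the K-coordinate is (107/11)/(-107/2) = -2/11.
[KNM] = ½·((-11)·(-59/11−(-9)) + (-42/11)·(-9−7) + (-8)·(7−(-59/11))) = ½·(-40 + 672/11 − 1088/11) = -428/11, so the L-coordinate is 8/11.
[KLN] = ½·((-11)·(0−(-59/11)) + (-3)·(-59/11−7) + (-42/11)·(7−0)) = ½·(-59 + 408/11 − 294/11) = -535/22, so the M-coordinate is 5/11.
Check: -2/11 + 8/11 + 5/11 = 1.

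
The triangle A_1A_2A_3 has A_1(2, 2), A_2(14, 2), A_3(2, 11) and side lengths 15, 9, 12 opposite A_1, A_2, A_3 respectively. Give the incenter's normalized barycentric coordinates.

The incenter has barycentric coordinates proportional to the opposite side lengths: (15 : 9 : 12).
Normalizing by 15+9+12 = 36 gives (5/12, 1/4, 1/3).

(5/12, 1/4, 1/3)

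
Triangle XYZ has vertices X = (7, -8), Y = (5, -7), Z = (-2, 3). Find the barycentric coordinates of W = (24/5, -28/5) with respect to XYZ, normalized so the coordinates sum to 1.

(3/5, 1/5, 1/5)

Signed area of the reference triangle: [XYZ] = ½·(7·(-7−3) + 5·(3−(-8)) + (-2)·(-8−(-7))) = ½·(-70 + 55 + 2) = -13/2.
[WYZ] = ½·((24/5)·(-7−3) + 5·(3−(-28/5)) + (-2)·(-28/5−(-7))) = ½·(-48 + 43 − 14/5) = -39/10, so the X-coordinate is (-39/10)/(-13/2) = 3/5.
[XWZ] = ½·(7·(-28/5−3) + (24/5)·(3−(-8)) + (-2)·(-8−(-28/5))) = ½·(-301/5 + 264/5 + 24/5) = -13/10, so the Y-coordinate is 1/5.
[XYW] = ½·(7·(-7−(-28/5)) + 5·(-28/5−(-8)) + (24/5)·(-8−(-7))) = ½·(-49/5 + 12 − 24/5) = -13/10, so the Z-coordinate is 1/5.
Check: 3/5 + 1/5 + 1/5 = 1.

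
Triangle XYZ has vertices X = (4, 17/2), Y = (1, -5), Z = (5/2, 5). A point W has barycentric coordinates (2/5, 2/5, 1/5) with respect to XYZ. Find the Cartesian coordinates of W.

(5/2, 12/5)

W = (2/5)·X + (2/5)·Y + (1/5)·Z.
x-coordinate: (2/5)·4 + (2/5)·1 + (1/5)·(5/2) = 5/2.
y-coordinate: (2/5)·(17/2) + (2/5)·(-5) + (1/5)·5 = 12/5.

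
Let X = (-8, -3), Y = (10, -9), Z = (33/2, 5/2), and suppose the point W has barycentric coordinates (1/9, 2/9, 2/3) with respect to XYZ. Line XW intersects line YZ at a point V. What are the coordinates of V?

Line XW meets YZ where the X-coordinate vanishes; zeroing W's X-weight and renormalizing leaves Y, Z-weights 2/9 : 2/3 → (1/4, 3/4).
So V = (1/4)·Y + (3/4)·Z = (119/8, -3/8).

(119/8, -3/8)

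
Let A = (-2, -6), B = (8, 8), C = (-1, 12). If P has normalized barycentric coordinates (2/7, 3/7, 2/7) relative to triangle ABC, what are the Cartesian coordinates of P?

P = (2/7)·A + (3/7)·B + (2/7)·C.
x-coordinate: (2/7)·(-2) + (3/7)·8 + (2/7)·(-1) = 18/7.
y-coordinate: (2/7)·(-6) + (3/7)·8 + (2/7)·12 = 36/7.

(18/7, 36/7)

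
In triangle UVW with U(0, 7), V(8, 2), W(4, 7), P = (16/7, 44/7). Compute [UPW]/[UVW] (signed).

1/7

[UVW] = ½·(0·(2−7) + 8·(7−7) + 4·(7−2)) = ½·(0 + 0 + 20) = 10.
[UPW] = ½·(0·(44/7−7) + (16/7)·(7−7) + 4·(7−(44/7))) = ½·(0 + 0 + 20/7) = 10/7, so the ratio is (10/7)/10 = 1/7.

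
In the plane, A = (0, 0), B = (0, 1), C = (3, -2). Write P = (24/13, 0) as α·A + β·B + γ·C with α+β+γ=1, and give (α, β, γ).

Signed area of the reference triangle: [ABC] = ½·(0·(1−(-2)) + 0·(-2−0) + 3·(0−1)) = ½·(0 + 0 − 3) = -3/2.
[PBC] = ½·((24/13)·(1−(-2)) + 0·(-2−0) + 3·(0−1)) = ½·(72/13 + 0 − 3) = 33/26, so the A-coordinate is (33/26)/(-3/2) = -11/13.
[APC] = ½·(0·(0−(-2)) + (24/13)·(-2−0) + 3·(0−0)) = ½·(0 − 48/13 + 0) = -24/13, so the B-coordinate is 16/13.
[ABP] = ½·(0·(1−0) + 0·(0−0) + (24/13)·(0−1)) = ½·(0 + 0 − 24/13) = -12/13, so the C-coordinate is 8/13.

(-11/13, 16/13, 8/13)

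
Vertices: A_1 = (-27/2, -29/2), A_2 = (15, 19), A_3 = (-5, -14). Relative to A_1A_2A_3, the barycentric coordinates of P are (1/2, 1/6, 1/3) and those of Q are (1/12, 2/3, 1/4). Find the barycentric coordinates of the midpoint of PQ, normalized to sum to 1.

Since both coordinate triples sum to 1, the midpoint's barycentrics are the componentwise average.
(1/2+1/12)/2 = 7/24; similarly 5/12 and 7/24.

(7/24, 5/12, 7/24)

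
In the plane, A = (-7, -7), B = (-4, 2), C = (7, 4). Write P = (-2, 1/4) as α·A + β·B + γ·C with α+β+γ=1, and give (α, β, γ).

Signed area of the reference triangle: [ABC] = ½·((-7)·(2−4) + (-4)·(4−(-7)) + 7·(-7−2)) = ½·(14 − 44 − 63) = -93/2.
[PBC] = ½·((-2)·(2−4) + (-4)·(4−(1/4)) + 7·(1/4−2)) = ½·(4 − 15 − 49/4) = -93/8, so the A-coordinate is (-93/8)/(-93/2) = 1/4.
[APC] = ½·((-7)·(1/4−4) + (-2)·(4−(-7)) + 7·(-7−(1/4))) = ½·(105/4 − 22 − 203/4) = -93/4, so the B-coordinate is 1/2.
[ABP] = ½·((-7)·(2−(1/4)) + (-4)·(1/4−(-7)) + (-2)·(-7−2)) = ½·(-49/4 − 29 + 18) = -93/8, so the C-coordinate is 1/4.

(1/4, 1/2, 1/4)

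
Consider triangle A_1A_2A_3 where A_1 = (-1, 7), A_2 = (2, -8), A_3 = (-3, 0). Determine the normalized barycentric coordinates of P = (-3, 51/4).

Signed area of the reference triangle: [A_1A_2A_3] = ½·((-1)·(-8−0) + 2·(0−7) + (-3)·(7−(-8))) = ½·(8 − 14 − 45) = -51/2.
[PA_2A_3] = ½·((-3)·(-8−0) + 2·(0−(51/4)) + (-3)·(51/4−(-8))) = ½·(24 − 51/2 − 249/4) = -255/8, so the A_1-coordinate is (-255/8)/(-51/2) = 5/4.
[A_1PA_3] = ½·((-1)·(51/4−0) + (-3)·(0−7) + (-3)·(7−(51/4))) = ½·(-51/4 + 21 + 69/4) = 51/4, so the A_2-coordinate is -1/2.
[A_1A_2P] = ½·((-1)·(-8−(51/4)) + 2·(51/4−7) + (-3)·(7−(-8))) = ½·(83/4 + 23/2 − 45) = -51/8, so the A_3-coordinate is 1/4.
Check: 5/4 − 1/2 + 1/4 = 1.

(5/4, -1/2, 1/4)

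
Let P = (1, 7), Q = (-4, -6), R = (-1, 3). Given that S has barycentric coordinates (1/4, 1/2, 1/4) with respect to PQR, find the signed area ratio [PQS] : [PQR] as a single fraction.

1/4

The signed ratio [PQS]/[PQR] equals the barycentric coordinate of S at vertex R, which is 1/4.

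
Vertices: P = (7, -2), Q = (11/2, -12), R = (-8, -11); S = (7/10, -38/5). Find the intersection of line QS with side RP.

Barycentric coordinates of S with respect to PQR: (2/5, 1/5, 2/5).
On side RP the Q-coordinate is zero; dropping S's Q-weight 1/5 and renormalizing the remaining 2/5 : 2/5 gives weights 1/2, 1/2 on R, P.
T = (1/2)·(-8, -11) + (1/2)·(7, -2) = (-1/2, -13/2).

(-1/2, -13/2)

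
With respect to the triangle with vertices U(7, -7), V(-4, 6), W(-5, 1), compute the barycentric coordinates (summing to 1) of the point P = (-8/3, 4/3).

(1/6, 1/3, 1/2)

Signed area of the reference triangle: [UVW] = ½·(7·(6−1) + (-4)·(1−(-7)) + (-5)·(-7−6)) = ½·(35 − 32 + 65) = 34.
[PVW] = ½·((-8/3)·(6−1) + (-4)·(1−(4/3)) + (-5)·(4/3−6)) = ½·(-40/3 + 4/3 + 70/3) = 17/3, so the U-coordinate is (17/3)/34 = 1/6.
[UPW] = ½·(7·(4/3−1) + (-8/3)·(1−(-7)) + (-5)·(-7−(4/3))) = ½·(7/3 − 64/3 + 125/3) = 34/3, so the V-coordinate is 1/3.
[UVP] = ½·(7·(6−(4/3)) + (-4)·(4/3−(-7)) + (-8/3)·(-7−6)) = ½·(98/3 − 100/3 + 104/3) = 17, so the W-coordinate is 1/2.
Check: 1/6 + 1/3 + 1/2 = 1.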